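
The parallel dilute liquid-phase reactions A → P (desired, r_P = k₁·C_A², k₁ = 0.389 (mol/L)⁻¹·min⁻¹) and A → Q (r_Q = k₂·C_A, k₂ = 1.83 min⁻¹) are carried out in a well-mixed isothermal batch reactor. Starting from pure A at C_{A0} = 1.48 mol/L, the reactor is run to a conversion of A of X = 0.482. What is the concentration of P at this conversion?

0.137 mol/L

C_A = C_{A0}(1−X) = 0.7666 mol/L.
Along a PFR/batch, dC_Q/dC_A = −r_Q/(r_P+r_Q) = −k₂/(k₂+k₁·C_A).
Integrating from C_{A0} to C_A: C_Q = (1.83/0.389)·ln[(1.83+0.389·1.48)/(1.83+0.389·0.767)] = 4.704·ln(2.406/2.128) = 0.5766 mol/L.
Then C_P = (C_{A0}−C_A) − C_Q = 0.7134 − 0.5766 = 0.1368 mol/L.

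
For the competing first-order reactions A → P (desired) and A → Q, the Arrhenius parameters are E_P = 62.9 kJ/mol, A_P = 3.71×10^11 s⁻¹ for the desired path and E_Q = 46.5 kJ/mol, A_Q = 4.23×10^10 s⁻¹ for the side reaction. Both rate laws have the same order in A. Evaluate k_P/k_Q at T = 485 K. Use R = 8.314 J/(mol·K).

Since both paths have the same order in A, the concentration cancels and S_{P/Q} = k_P/k_Q = (A_P/A_Q)·exp[(E_Q−E_P)/(RT)].
(E_Q−E_P)/(RT) = (46.5−62.9)×10³/(8.314×485) = -16400/4032 = -4.067.
k_P/k_Q = (3.71×10^11/4.23×10^10)·exp(-4.067) = 8.771 × 0.01713 = 0.150.
Since E_P > E_Q, raising the temperature improves selectivity toward P.

0.150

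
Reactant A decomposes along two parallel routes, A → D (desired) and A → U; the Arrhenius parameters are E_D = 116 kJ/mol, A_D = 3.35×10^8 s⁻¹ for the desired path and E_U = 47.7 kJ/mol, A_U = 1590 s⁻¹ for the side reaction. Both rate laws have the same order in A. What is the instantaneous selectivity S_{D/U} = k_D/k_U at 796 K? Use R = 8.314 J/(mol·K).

6.94

Since both paths have the same order in A, the concentration cancels and S_{D/U} = k_D/k_U = (A_D/A_U)·exp[(E_U−E_D)/(RT)].
(E_U−E_D)/(RT) = (47.7−116)×10³/(8.314×796) = -68300/6618 = -10.32.
k_D/k_U = (3.35×10^8/1590)·exp(-10.32) = 2.107×10^5 × 3.295×10^-5 = 6.94.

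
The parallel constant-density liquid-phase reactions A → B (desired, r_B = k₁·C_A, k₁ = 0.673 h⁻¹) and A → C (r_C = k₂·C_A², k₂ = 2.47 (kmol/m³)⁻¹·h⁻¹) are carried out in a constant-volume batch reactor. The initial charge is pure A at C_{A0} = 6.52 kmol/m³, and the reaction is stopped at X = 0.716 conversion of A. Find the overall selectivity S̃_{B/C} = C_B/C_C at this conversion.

0.0728

C_A = C_{A0}(1−X) = 1.852 kmol/m³.
Along a PFR/batch, dC_B/dC_A = −r_B/(r_B+r_C) = −k₁/(k₁+k₂·C_A).
Integrating from C_{A0} to C_A: C_B = (0.673/2.47)·ln[(0.673+2.47·6.52)/(0.673+2.47·1.85)] = 0.2725·ln(16.78/5.247) = 0.3167 kmol/m³.
C_C = (C_{A0}−C_A)−C_B = 4.352 kmol/m³; S̃_{B/C} = 0.3167/4.352 = 0.0728.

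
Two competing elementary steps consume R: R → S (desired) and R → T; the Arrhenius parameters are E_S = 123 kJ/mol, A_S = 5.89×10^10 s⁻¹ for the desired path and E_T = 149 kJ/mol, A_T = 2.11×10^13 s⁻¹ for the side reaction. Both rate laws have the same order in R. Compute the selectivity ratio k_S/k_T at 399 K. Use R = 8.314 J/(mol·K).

7.07

With equal orders, S_{S/T} = k_S/k_T = (A_S/A_T)·exp[(E_T−E_S)/(RT)].
(E_T−E_S)/(RT) = (149−123)×10³/(8.314×399) = 26000/3317 = 7.838.
k_S/k_T = (5.89×10^10/2.11×10^13)·exp(7.838) = 0.002791 × 2534 = 7.07.
Since E_S < E_T, lowering the temperature improves selectivity toward S.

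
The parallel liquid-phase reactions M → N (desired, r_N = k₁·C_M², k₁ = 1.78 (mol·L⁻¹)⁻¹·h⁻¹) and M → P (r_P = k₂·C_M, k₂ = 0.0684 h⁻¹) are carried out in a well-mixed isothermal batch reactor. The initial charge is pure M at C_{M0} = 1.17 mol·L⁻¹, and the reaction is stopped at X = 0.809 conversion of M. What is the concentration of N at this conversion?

C_M = C_{M0}(1−X) = 0.2235 mol·L⁻¹.
Along a PFR/batch, dC_P/dC_M = −r_P/(r_N+r_P) = −k₂/(k₂+k₁·C_M).
Integrating from C_{M0} to C_M: C_P = (0.0684/1.78)·ln[(0.0684+1.78·1.17)/(0.0684+1.78·0.223)] = 0.03843·ln(2.151/0.4662) = 0.05876 mol·L⁻¹.
Then C_N = (C_{M0}−C_M) − C_P = 0.9465 − 0.05876 = 0.8878 mol·L⁻¹.

0.888 mol·L⁻¹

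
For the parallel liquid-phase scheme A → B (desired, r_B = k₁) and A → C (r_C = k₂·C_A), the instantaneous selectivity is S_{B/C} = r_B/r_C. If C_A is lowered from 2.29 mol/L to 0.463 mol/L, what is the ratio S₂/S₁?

S_{B/C} = (k₁/k₂)·C_A⁻¹, so S₂/S₁ = (C_{A,2}/C_{A,1})⁻¹.
= 2.29/0.463 = 4.95.

4.95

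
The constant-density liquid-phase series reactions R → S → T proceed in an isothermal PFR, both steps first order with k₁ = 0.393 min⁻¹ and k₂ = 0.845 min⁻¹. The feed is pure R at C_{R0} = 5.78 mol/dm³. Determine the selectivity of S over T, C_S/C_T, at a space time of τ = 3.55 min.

0.297

For first-order series with pure R initially, C_S(τ) = k₁C_{R0}/(k₂−k₁)·(e^(−k₁τ) − e^(−k₂τ)).
e^(−k₁τ) = e^(−0.393×3.55) = e^(−1.395) = 0.2478; e^(−k₂τ) = e^(−3.000) = 0.04980.
C_S = 0.393×5.78/(0.845−0.393) × (0.2478−0.04980) = 5.026×0.1980 = 0.9950 mol/dm³.
C_R = C_{R0}e^(−k₁τ) = 1.432 mol/dm³, so C_T = C_{R0}−C_R−C_S = 3.353 mol/dm³; C_S/C_T = 0.297.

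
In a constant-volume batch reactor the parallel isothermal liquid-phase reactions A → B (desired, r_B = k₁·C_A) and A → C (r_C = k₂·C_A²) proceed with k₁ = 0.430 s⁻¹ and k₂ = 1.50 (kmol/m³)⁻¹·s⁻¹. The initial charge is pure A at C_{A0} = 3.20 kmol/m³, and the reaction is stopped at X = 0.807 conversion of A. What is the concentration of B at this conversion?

0.387 kmol/m³

C_A = C_{A0}(1−X) = 0.6176 kmol/m³.
Along a PFR/batch, dC_B/dC_A = −r_B/(r_B+r_C) = −k₁/(k₁+k₂·C_A).
Integrating from C_{A0} to C_A: C_B = (0.430/1.50)·ln[(0.430+1.50·3.20)/(0.430+1.50·0.618)] = 0.2867·ln(5.230/1.356) = 0.3869 kmol/m³.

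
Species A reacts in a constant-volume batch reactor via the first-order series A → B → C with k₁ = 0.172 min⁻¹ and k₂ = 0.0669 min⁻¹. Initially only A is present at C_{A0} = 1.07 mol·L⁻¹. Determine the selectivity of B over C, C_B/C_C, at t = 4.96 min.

4.93

Solving the coupled first-order balances gives C_B(t) = [k₁/(k₂−k₁)]·C_{A0}·(e^(−k₁t) − e^(−k₂t)).
e^(−k₁t) = e^(−0.172×4.96) = e^(−0.8531) = 0.4261; e^(−k₂t) = e^(−0.3318) = 0.7176.
C_B = 0.172×1.07/(0.0669−0.172) × (0.4261−0.7176) = (-1.751)×(-0.2915) = 0.5105 mol·L⁻¹.
C_A = C_{A0}e^(−k₁t) = 0.4559 mol·L⁻¹, so C_C = C_{A0}−C_A−C_B = 0.1036 mol·L⁻¹; C_B/C_C = 4.93.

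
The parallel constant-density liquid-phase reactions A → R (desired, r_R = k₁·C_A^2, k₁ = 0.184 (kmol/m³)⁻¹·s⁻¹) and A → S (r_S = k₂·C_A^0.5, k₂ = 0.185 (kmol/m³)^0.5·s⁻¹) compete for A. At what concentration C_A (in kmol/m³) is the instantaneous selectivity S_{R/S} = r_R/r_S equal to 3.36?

S_{R/S} = (k₁/k₂)·C_A^1.5 ⇒ C_A = (S·k₂/k₁)^(1/1.5).
= (3.36×0.185/0.184)^(0.6667) = (3.378)^(0.6667) = 2.25 kmol/m³.

2.25 kmol/m³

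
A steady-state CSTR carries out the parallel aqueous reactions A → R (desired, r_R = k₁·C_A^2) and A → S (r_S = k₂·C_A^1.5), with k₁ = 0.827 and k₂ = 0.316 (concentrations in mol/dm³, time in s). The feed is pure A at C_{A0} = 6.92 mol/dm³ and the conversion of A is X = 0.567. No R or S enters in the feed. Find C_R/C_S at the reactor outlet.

Exit C_A = C_{A0}(1−X) = 6.92×0.433 = 2.996 mol/dm³.
Rates in a CSTR are evaluated at the outlet concentration: r_R = 0.827×2.996^2 = 7.425, r_S = 0.316×2.996^1.5 = 1.639.
Overall selectivity = C_R/C_S = r_Rτ/(r_Sτ) = r_R/r_S = 4.53.

4.53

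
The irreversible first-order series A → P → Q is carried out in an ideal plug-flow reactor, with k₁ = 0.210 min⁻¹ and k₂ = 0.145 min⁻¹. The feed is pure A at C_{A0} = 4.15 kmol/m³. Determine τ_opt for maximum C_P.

5.70 min

The intermediate peaks when r₁ = r₂, i.e. k₁e^(−k₁τ) = k₂e^(−k₂τ), giving τ_opt = ln(k₂/k₁)/(k₂−k₁).
= ln(0.145/0.210)/(0.145−0.210) = ln(0.6905)/-0.06500 = -0.3704/-0.06500 = 5.70 min.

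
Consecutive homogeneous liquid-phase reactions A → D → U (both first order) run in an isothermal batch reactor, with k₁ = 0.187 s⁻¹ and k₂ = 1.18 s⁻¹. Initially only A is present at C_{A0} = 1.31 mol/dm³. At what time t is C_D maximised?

The intermediate peaks when r₁ = r₂, i.e. k₁e^(−k₁t) = k₂e^(−k₂t), giving t_opt = ln(k₂/k₁)/(k₂−k₁).
= ln(1.18/0.187)/(1.18−0.187) = ln(6.310)/0.9930 = 1.842/0.9930 = 1.86 s.

1.86 s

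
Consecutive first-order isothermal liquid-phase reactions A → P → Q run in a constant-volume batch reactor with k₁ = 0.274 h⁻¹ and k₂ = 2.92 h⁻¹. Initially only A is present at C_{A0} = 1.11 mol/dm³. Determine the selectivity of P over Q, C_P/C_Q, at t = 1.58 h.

For first-order series with pure A initially, C_P(t) = k₁C_{A0}/(k₂−k₁)·(e^(−k₁t) − e^(−k₂t)).
e^(−k₁t) = e^(−0.274×1.58) = e^(−0.4329) = 0.6486; e^(−k₂t) = e^(−4.614) = 0.009916.
C_P = 0.274×1.11/(2.92−0.274) × (0.6486−0.009916) = 0.1149×0.6387 = 0.07341 mol/dm³.
C_A = C_{A0}e^(−k₁t) = 0.7200 mol/dm³, so C_Q = C_{A0}−C_A−C_P = 0.3166 mol/dm³; C_P/C_Q = 0.232.

0.232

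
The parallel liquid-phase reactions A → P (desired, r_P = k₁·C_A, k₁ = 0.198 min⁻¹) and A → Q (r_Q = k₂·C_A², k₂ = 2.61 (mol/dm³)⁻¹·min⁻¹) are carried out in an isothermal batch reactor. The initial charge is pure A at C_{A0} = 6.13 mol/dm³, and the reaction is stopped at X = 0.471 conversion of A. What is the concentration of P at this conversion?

0.0475 mol/dm³

C_A = C_{A0}(1−X) = 3.243 mol/dm³.
Along a PFR/batch, dC_P/dC_A = −r_P/(r_P+r_Q) = −k₁/(k₁+k₂·C_A).
Integrating from C_{A0} to C_A: C_P = (0.198/2.61)·ln[(0.198+2.61·6.13)/(0.198+2.61·3.24)] = 0.07586·ln(16.20/8.662) = 0.04749 mol/dm³.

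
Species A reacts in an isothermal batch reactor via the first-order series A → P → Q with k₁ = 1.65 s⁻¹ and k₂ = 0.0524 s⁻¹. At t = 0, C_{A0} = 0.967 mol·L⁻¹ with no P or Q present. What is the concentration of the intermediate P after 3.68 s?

For first-order series with pure A initially, C_P(t) = k₁C_{A0}/(k₂−k₁)·(e^(−k₁t) − e^(−k₂t)).
e^(−k₁t) = e^(−1.65×3.68) = e^(−6.072) = 0.002307; e^(−k₂t) = e^(−0.1928) = 0.8246.
C_P = 1.65×0.967/(0.0524−1.65) × (0.002307−0.8246) = (-0.9987)×(-0.8223) = 0.8213 mol·L⁻¹.

0.821 mol·L⁻¹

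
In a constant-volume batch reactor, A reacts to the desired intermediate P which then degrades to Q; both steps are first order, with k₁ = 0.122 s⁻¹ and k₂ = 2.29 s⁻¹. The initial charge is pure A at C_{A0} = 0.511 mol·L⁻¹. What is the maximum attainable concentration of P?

0.0231 mol·L⁻¹

For a first-order series the maximum intermediate yield is C_{P,max}/C_{A0} = (k₁/k₂)^[k₂/(k₂−k₁)].
= (0.122/2.29)^(2.29/(2.29−0.122)) = (0.05328)^(1.056) = 0.04517.
C_{P,max} = 0.04517×0.511 = 0.0231 mol·L⁻¹.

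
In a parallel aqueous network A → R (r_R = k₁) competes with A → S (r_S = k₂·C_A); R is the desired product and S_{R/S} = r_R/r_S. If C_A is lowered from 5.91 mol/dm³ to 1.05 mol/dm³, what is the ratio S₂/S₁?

S_{R/S} = (k₁/k₂)·C_A⁻¹, so S₂/S₁ = (C_{A,2}/C_{A,1})⁻¹.
= 5.91/1.05 = 5.63.

5.63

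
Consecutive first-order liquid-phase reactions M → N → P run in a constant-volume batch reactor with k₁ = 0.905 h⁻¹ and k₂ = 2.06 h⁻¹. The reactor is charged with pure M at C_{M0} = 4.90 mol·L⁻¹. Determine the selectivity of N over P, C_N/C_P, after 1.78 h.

0.206

The intermediate concentration in a first-order A→B→C sequence is C_N = k₁C_{M0}(e^(−k₁t) − e^(−k₂t))/(k₂−k₁).
e^(−k₁t) = e^(−0.905×1.78) = e^(−1.611) = 0.1997; e^(−k₂t) = e^(−3.667) = 0.02556.
C_N = 0.905×4.90/(2.06−0.905) × (0.1997−0.02556) = 3.839×0.1741 = 0.6686 mol·L⁻¹.
C_M = C_{M0}e^(−k₁t) = 0.9786 mol·L⁻¹, so C_P = C_{M0}−C_M−C_N = 3.253 mol·L⁻¹; C_N/C_P = 0.206.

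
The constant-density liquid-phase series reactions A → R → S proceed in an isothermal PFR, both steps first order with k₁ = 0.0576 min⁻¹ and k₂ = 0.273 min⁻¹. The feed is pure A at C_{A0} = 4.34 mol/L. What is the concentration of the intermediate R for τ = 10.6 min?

For first-order series with pure A initially, C_R(τ) = k₁C_{A0}/(k₂−k₁)·(e^(−k₁τ) − e^(−k₂τ)).
e^(−k₁τ) = e^(−0.0576×10.6) = e^(−0.6106) = 0.5430; e^(−k₂τ) = e^(−2.894) = 0.05537.
C_R = 0.0576×4.34/(0.273−0.0576) × (0.5430−0.05537) = 1.161×0.4877 = 0.5660 mol/L.

0.566 mol/L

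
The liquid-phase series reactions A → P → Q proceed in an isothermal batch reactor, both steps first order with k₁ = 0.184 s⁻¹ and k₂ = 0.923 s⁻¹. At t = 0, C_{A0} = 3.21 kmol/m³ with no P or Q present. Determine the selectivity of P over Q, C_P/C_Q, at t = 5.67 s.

For first-order series with pure A initially, C_P(t) = k₁C_{A0}/(k₂−k₁)·(e^(−k₁t) − e^(−k₂t)).
e^(−k₁t) = e^(−0.184×5.67) = e^(−1.043) = 0.3523; e^(−k₂t) = e^(−5.233) = 0.005335.
C_P = 0.184×3.21/(0.923−0.184) × (0.3523−0.005335) = 0.7992×0.3470 = 0.2773 kmol/m³.
C_A = C_{A0}e^(−k₁t) = 1.131 kmol/m³, so C_Q = C_{A0}−C_A−C_P = 1.802 kmol/m³; C_P/C_Q = 0.154.

0.154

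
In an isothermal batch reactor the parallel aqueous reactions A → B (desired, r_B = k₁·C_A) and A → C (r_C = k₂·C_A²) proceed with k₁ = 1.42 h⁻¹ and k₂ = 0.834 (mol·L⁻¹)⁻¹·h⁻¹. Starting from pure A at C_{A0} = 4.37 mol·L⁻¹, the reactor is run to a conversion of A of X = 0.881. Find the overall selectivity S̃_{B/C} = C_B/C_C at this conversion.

C_A = C_{A0}(1−X) = 0.5200 mol·L⁻¹.
Along a PFR/batch, dC_B/dC_A = −r_B/(r_B+r_C) = −k₁/(k₁+k₂·C_A).
Integrating from C_{A0} to C_A: C_B = (1.42/0.834)·ln[(1.42+0.834·4.37)/(1.42+0.834·0.520)] = 1.703·ln(5.065/1.854) = 1.711 mol·L⁻¹.
C_C = (C_{A0}−C_A)−C_B = 2.139 mol·L⁻¹; S̃_{B/C} = 1.711/2.139 = 0.800.

0.800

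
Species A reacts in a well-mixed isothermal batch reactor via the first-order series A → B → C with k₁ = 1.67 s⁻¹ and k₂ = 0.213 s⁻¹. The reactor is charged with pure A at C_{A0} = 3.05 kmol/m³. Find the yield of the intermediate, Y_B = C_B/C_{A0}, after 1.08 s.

0.722

Solving the coupled first-order balances gives C_B(t) = [k₁/(k₂−k₁)]·C_{A0}·(e^(−k₁t) − e^(−k₂t)).
e^(−k₁t) = e^(−1.67×1.08) = e^(−1.804) = 0.1647; e^(−k₂t) = e^(−0.2300) = 0.7945.
C_B = 1.67×3.05/(0.213−1.67) × (0.1647−0.7945) = (-3.496)×(-0.6298) = 2.202 kmol/m³.
Y_B = C_B/C_{A0} = 2.202/3.05 = 0.722.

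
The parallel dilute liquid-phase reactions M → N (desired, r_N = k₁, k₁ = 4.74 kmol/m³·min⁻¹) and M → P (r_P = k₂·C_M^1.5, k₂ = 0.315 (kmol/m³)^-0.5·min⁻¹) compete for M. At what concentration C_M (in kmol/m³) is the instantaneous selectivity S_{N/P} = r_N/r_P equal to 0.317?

13.1 kmol/m³

S_{N/P} = (k₁/k₂)·C_M^-1.5 ⇒ C_M = (S·k₂/k₁)^(1/(-1.5)).
= (0.317×0.315/4.74)^(-0.6667) = (0.02107)^(-0.6667) = 13.1 kmol/m³.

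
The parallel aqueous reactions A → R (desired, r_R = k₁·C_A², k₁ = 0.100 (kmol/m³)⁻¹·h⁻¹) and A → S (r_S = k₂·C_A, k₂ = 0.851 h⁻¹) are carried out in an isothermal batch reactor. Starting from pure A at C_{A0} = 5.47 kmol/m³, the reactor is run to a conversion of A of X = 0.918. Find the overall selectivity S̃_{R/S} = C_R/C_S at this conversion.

0.326

C_A = C_{A0}(1−X) = 0.4485 kmol/m³.
Along a PFR/batch, dC_S/dC_A = −r_S/(r_R+r_S) = −k₂/(k₂+k₁·C_A).
Integrating from C_{A0} to C_A: C_S = (0.851/0.100)·ln[(0.851+0.100·5.47)/(0.851+0.100·0.449)] = 8.510·ln(1.398/0.8959) = 3.787 kmol/m³.
Then C_R = (C_{A0}−C_A) − C_S = 5.021 − 3.787 = 1.234 kmol/m³.
S̃_{R/S} = C_R/C_S = 1.234/3.787 = 0.326.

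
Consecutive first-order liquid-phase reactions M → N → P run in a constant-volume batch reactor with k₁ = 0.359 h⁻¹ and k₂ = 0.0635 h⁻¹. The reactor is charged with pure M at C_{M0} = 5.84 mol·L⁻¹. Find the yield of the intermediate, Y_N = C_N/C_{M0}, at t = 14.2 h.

0.486

Solving the coupled first-order balances gives C_N(t) = [k₁/(k₂−k₁)]·C_{M0}·(e^(−k₁t) − e^(−k₂t)).
e^(−k₁t) = e^(−0.359×14.2) = e^(−5.098) = 0.006110; e^(−k₂t) = e^(−0.9017) = 0.4059.
C_N = 0.359×5.84/(0.0635−0.359) × (0.006110−0.4059) = (-7.095)×(-0.3998) = 2.836 mol·L⁻¹.
Y_N = C_N/C_{M0} = 2.836/5.84 = 0.486.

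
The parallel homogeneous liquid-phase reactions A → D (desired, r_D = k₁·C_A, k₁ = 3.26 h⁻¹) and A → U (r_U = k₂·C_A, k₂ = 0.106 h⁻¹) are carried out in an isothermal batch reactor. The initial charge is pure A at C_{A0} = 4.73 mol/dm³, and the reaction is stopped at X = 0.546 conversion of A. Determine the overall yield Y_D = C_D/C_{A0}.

0.529

C_A = C_{A0}(1−X) = 2.147 mol/dm³.
Both paths are first order in A, so the instantaneous fraction to D is constant: dC_D/d(−C_A) = k₁/(k₁+k₂) = 0.9685.
C_D = 0.9685·(C_{A0}−C_A) = 0.9685×2.583 = 2.50 mol/dm³.
Y_D = C_D/C_{A0} = 2.501/4.73 = 0.529.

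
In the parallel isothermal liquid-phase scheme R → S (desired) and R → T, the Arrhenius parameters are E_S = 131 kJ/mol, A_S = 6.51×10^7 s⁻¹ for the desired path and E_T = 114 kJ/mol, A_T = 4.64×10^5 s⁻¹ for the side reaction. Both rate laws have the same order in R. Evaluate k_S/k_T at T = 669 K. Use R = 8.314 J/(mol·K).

k_S/k_T = (A_S/A_T)·exp[−(E_S−E_T)/(RT)] = (A_S/A_T)·exp[(E_T−E_S)/(RT)].
(E_T−E_S)/(RT) = (114−131)×10³/(8.314×669) = -17000/5562 = -3.056.
k_S/k_T = (6.51×10^7/4.64×10^5)·exp(-3.056) = 140.3 × 0.04706 = 6.60.

6.60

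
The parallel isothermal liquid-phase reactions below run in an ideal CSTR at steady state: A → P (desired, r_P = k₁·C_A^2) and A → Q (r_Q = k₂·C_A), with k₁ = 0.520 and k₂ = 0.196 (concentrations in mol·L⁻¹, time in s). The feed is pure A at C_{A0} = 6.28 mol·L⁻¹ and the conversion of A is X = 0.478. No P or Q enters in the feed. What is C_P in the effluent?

Exit C_A = C_{A0}(1−X) = 6.28×0.522 = 3.278 mol·L⁻¹.
A CSTR operates uniformly at the exit composition, giving r_P = 5.588 and r_Q = 0.6425 (each k·C_A^n at C_A = 3.278).
Fraction of consumed A going to P: r_P/(r_P+r_Q) = 0.8969.
C_P = 0.8969·C_{A0}·X = 0.8969×6.28×0.478 = 2.69 mol·L⁻¹.

2.69 mol·L⁻¹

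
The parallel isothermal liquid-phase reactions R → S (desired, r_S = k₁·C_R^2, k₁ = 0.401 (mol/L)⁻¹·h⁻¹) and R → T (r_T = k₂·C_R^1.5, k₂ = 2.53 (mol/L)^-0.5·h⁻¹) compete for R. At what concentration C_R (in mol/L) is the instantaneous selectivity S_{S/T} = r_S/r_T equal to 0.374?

5.57 mol/L

S_{S/T} = (k₁/k₂)·C_R^0.5 ⇒ C_R = (S·k₂/k₁)^(2).
= (0.374×2.53/0.401)^(2) = (2.360)^(2) = 5.57 mol/L.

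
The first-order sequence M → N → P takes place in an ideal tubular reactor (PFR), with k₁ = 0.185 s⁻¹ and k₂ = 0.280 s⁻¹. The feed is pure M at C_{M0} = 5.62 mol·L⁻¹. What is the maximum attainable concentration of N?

At the optimum, C_{N,max}/C_{M0} = (k₁/k₂)^[k₂/(k₂−k₁)].
= (0.185/0.280)^(0.280/(0.280−0.185)) = (0.6607)^(2.947) = 0.2948.
C_{N,max} = 0.2948×5.62 = 1.66 mol·L⁻¹.

1.66 mol·L⁻¹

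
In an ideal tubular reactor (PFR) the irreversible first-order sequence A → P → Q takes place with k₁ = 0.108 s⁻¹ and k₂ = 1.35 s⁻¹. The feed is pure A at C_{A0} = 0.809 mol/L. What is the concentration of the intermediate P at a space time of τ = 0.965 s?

The intermediate concentration in a first-order A→B→C sequence is C_P = k₁C_{A0}(e^(−k₁τ) − e^(−k₂τ))/(k₂−k₁).
e^(−k₁τ) = e^(−0.108×0.965) = e^(−0.1042) = 0.9010; e^(−k₂τ) = e^(−1.303) = 0.2718.
C_P = 0.108×0.809/(1.35−0.108) × (0.9010−0.2718) = 0.07035×0.6292 = 0.04427 mol/L.

0.0443 mol/L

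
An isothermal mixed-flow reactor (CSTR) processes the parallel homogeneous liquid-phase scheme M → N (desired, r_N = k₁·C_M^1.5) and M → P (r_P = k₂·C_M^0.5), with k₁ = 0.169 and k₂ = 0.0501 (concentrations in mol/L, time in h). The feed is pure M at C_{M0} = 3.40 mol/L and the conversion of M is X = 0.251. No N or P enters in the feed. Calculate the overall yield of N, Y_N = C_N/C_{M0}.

0.225

Exit C_M = C_{M0}(1−X) = 3.40×0.749 = 2.547 mol/L.
In a CSTR the entire volume is at exit conditions, so r_N = 0.169×2.547^1.5 = 0.6868 and r_P = 0.0501×2.547^0.5 = 0.07995.
Fraction of consumed M going to N: r_N/(r_N+r_P) = 0.8957.
C_N = 0.8957·C_{M0}·X = 0.8957×3.40×0.251 = 0.764 mol/L; Y_N = C_N/C_{M0} = 0.225.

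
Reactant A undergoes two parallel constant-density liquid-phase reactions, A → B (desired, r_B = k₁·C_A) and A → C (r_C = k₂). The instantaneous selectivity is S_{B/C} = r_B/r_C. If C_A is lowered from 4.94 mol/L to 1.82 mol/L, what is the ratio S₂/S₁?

S_{B/C} = (k₁/k₂)·C_A, so S₂/S₁ = (C_{A,2}/C_{A,1}).
= 1.82/4.94 = 0.368.
Selectivity toward B falls as C_A falls — high-concentration operation is favoured.

0.368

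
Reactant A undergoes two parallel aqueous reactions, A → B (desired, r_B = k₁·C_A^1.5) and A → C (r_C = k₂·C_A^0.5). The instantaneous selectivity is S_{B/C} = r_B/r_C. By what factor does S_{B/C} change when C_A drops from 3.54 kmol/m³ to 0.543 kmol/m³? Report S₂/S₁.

0.153

S_{B/C} = (k₁/k₂)·C_A, so S₂/S₁ = (C_{A,2}/C_{A,1}).
= 0.543/3.54 = 0.153.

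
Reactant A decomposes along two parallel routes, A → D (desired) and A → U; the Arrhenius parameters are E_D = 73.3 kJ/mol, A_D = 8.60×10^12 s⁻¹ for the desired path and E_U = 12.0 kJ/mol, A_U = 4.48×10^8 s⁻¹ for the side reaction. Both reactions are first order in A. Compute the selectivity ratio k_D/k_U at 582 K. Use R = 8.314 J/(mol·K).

k_D/k_U = (A_D/A_U)·exp[−(E_D−E_U)/(RT)] = (A_D/A_U)·exp[(E_U−E_D)/(RT)].
(E_U−E_D)/(RT) = (12.0−73.3)×10³/(8.314×582) = -61300/4839 = -12.67.
k_D/k_U = (8.60×10^12/4.48×10^8)·exp(-12.67) = 19196 × 3.149×10^-6 = 0.0604.

0.0604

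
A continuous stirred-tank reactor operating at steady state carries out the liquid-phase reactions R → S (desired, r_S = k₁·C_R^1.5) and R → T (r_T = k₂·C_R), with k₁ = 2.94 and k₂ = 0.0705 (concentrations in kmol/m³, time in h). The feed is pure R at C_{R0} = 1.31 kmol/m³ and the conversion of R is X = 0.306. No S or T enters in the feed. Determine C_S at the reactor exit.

Exit C_R = C_{R0}(1−X) = 1.31×0.694 = 0.9091 kmol/m³.
In a CSTR the entire volume is at exit conditions, so r_S = 2.94×0.9091^1.5 = 2.549 and r_T = 0.0705×0.9091 = 0.06409.
Fraction of consumed R going to S: r_S/(r_S+r_T) = 0.9755.
C_S = 0.9755·C_{R0}·X = 0.9755×1.31×0.306 = 0.391 kmol/m³.

0.391 kmol/m³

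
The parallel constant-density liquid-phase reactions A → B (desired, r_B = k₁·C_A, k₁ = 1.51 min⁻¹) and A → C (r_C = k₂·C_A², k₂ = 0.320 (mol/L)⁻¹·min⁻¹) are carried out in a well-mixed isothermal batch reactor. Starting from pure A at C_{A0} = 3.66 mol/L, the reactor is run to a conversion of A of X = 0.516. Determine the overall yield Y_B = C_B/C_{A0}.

C_A = C_{A0}(1−X) = 1.771 mol/L.
Along a PFR/batch, dC_B/dC_A = −r_B/(r_B+r_C) = −k₁/(k₁+k₂·C_A).
Integrating from C_{A0} to C_A: C_B = (1.51/0.320)·ln[(1.51+0.320·3.66)/(1.51+0.320·1.77)] = 4.719·ln(2.681/2.077) = 1.205 mol/L.
Y_B = C_B/C_{A0} = 1.205/3.66 = 0.329.

0.329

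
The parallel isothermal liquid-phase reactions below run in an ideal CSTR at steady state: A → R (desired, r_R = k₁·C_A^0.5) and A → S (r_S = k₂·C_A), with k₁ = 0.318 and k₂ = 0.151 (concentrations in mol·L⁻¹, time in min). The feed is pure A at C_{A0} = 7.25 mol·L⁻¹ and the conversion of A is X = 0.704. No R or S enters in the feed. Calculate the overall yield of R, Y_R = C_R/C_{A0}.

0.415

Exit C_A = C_{A0}(1−X) = 7.25×0.296 = 2.146 mol·L⁻¹.
A CSTR operates uniformly at the exit composition, giving r_R = 0.4658 and r_S = 0.3240 (each k·C_A^n at C_A = 2.146).
Fraction of consumed A going to R: r_R/(r_R+r_S) = 0.5898.
C_R = 0.5898·C_{A0}·X = 0.5898×7.25×0.704 = 3.01 mol·L⁻¹; Y_R = C_R/C_{A0} = 0.415.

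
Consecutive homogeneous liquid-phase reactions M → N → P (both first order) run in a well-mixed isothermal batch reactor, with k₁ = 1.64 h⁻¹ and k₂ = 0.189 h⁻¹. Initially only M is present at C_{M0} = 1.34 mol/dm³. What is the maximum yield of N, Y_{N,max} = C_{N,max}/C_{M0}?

0.755

Evaluating C_N at t_opt = ln(k₂/k₁)/(k₂−k₁) gives C_{N,max}/C_{M0} = (k₁/k₂)^[k₂/(k₂−k₁)].
= (1.64/0.189)^(0.189/(0.189−1.64)) = (8.677)^(-0.1303) = 0.7547.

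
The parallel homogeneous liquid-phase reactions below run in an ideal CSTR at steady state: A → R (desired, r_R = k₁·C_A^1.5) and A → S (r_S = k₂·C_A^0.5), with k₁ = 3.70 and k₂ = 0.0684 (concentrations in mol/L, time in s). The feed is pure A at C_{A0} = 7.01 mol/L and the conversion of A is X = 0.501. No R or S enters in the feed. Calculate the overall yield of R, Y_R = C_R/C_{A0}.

Exit C_A = C_{A0}(1−X) = 7.01×0.499 = 3.498 mol/L.
Rates in a CSTR are evaluated at the outlet concentration: r_R = 3.70×3.498^1.5 = 24.21, r_S = 0.0684×3.498^0.5 = 0.1279.
Fraction of consumed A going to R: r_R/(r_R+r_S) = 0.9947.
C_R = 0.9947·C_{A0}·X = 0.9947×7.01×0.501 = 3.49 mol/L; Y_R = C_R/C_{A0} = 0.498.

0.498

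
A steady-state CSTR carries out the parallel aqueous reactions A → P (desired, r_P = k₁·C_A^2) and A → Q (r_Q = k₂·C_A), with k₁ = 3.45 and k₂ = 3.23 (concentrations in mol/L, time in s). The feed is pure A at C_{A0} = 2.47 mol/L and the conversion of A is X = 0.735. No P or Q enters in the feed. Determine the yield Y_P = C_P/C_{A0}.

Exit C_A = C_{A0}(1−X) = 2.47×0.265 = 0.6546 mol/L.
In a CSTR the entire volume is at exit conditions, so r_P = 3.45×0.6546^2 = 1.478 and r_Q = 3.23×0.6546 = 2.114.
Fraction of consumed A going to P: r_P/(r_P+r_Q) = 0.4115.
C_P = 0.4115·C_{A0}·X = 0.4115×2.47×0.735 = 0.747 mol/L; Y_P = C_P/C_{A0} = 0.302.

0.302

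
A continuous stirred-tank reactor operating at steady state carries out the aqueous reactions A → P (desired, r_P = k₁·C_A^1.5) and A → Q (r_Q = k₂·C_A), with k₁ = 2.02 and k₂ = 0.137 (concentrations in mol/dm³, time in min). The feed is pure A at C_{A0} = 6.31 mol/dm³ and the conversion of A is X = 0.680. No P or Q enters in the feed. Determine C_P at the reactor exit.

Exit C_A = C_{A0}(1−X) = 6.31×0.320 = 2.019 mol/dm³.
In a CSTR the entire volume is at exit conditions, so r_P = 2.02×2.019^1.5 = 5.796 and r_Q = 0.137×2.019 = 0.2766.
Fraction of consumed A going to P: r_P/(r_P+r_Q) = 0.9544.
C_P = 0.9544·C_{A0}·X = 0.9544×6.31×0.680 = 4.10 mol/dm³.

4.10 mol/dm³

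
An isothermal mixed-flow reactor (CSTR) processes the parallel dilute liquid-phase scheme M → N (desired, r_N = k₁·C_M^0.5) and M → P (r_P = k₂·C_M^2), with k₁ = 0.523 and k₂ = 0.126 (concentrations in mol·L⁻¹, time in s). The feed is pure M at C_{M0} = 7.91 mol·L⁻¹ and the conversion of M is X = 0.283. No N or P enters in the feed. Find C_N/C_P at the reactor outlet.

0.307

Exit C_M = C_{M0}(1−X) = 7.91×0.717 = 5.671 mol·L⁻¹.
In a CSTR the entire volume is at exit conditions, so r_N = 0.523×5.671^0.5 = 1.246 and r_P = 0.126×5.671^2 = 4.053.
Overall selectivity = C_N/C_P = r_Nτ/(r_Pτ) = r_N/r_P = 0.307.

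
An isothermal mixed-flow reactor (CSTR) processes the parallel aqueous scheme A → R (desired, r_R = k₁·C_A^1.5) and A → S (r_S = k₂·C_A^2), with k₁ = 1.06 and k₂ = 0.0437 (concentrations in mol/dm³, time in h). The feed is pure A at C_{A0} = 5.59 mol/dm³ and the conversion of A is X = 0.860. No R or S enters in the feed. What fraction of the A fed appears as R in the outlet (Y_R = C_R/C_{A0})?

Exit C_A = C_{A0}(1−X) = 5.59×0.140 = 0.7826 mol/dm³.
In a CSTR the entire volume is at exit conditions, so r_R = 1.06×0.7826^1.5 = 0.7339 and r_S = 0.0437×0.7826^2 = 0.02676.
Fraction of consumed A going to R: r_R/(r_R+r_S) = 0.9648.
C_R = 0.9648·C_{A0}·X = 0.9648×5.59×0.860 = 4.64 mol/dm³; Y_R = C_R/C_{A0} = 0.830.

0.830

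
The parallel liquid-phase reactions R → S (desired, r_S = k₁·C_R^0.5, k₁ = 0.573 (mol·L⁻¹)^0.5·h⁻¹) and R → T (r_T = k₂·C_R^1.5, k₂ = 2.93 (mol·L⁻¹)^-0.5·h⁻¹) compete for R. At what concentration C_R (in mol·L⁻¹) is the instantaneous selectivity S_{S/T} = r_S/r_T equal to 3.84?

0.0509 mol·L⁻¹

S_{S/T} = (k₁/k₂)·C_R⁻¹ ⇒ C_R = (S·k₂/k₁)^(-1).
= (3.84×2.93/0.573)^(-1) = (19.64)^(-1) = 0.0509 mol·L⁻¹.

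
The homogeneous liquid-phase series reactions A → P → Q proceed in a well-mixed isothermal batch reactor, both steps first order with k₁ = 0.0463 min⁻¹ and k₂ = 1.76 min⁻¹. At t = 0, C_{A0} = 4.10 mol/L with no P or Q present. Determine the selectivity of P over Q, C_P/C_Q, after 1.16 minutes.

Solving the coupled first-order balances gives C_P(t) = [k₁/(k₂−k₁)]·C_{A0}·(e^(−k₁t) − e^(−k₂t)).
e^(−k₁t) = e^(−0.0463×1.16) = e^(−0.05371) = 0.9477; e^(−k₂t) = e^(−2.042) = 0.1298.
C_P = 0.0463×4.10/(1.76−0.0463) × (0.9477−0.1298) = 0.1108×0.8179 = 0.09060 mol/L.
C_A = C_{A0}e^(−k₁t) = 3.886 mol/L, so C_Q = C_{A0}−C_A−C_P = 0.1238 mol/L; C_P/C_Q = 0.732.

0.732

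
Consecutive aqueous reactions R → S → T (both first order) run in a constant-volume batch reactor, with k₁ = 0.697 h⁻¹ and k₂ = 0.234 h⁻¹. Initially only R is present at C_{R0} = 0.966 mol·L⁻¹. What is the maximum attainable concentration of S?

Evaluating C_S at t_opt = ln(k₂/k₁)/(k₂−k₁) gives C_{S,max}/C_{R0} = (k₁/k₂)^[k₂/(k₂−k₁)].
= (0.697/0.234)^(0.234/(0.234−0.697)) = (2.979)^(-0.5054) = 0.5760.
C_{S,max} = 0.5760×0.966 = 0.556 mol·L⁻¹.

0.556 mol·L⁻¹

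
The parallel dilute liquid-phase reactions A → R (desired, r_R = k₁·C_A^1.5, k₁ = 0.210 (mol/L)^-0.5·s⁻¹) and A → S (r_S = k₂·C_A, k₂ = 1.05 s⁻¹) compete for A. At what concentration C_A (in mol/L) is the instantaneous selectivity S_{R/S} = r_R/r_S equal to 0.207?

1.07 mol/L

S_{R/S} = (k₁/k₂)·C_A^0.5 ⇒ C_A = (S·k₂/k₁)^(2).
= (0.207×1.05/0.210)^(2) = (1.035)^(2) = 1.07 mol/L.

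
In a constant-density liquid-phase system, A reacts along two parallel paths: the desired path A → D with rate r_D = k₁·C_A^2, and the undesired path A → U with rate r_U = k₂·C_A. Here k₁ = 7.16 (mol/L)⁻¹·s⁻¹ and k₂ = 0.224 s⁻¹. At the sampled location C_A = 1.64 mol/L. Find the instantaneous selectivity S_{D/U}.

S_{D/U} = r_D/r_U = (k₁·C_A^2)/(k₂·C_A) = (k₁/k₂)·C_A.
= (7.16×1.640^2) / (0.224×1.640) = 19.26/0.3674 = 52.4.

52.4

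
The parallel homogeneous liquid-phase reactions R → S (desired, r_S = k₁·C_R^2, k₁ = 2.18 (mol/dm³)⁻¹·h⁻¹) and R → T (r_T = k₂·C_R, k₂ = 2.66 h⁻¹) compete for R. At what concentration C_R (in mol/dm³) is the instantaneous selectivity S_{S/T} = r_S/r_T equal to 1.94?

S_{S/T} = (k₁/k₂)·C_R ⇒ C_R = S·k₂/k₁.
= 1.94×2.66/2.18 = 2.37 mol/dm³.

2.37 mol/dm³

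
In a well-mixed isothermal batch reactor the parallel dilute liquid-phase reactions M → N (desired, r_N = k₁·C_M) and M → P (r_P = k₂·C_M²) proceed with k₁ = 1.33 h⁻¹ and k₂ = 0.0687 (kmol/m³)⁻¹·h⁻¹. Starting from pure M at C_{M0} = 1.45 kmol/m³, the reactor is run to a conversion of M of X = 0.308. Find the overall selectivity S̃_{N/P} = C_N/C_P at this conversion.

C_M = C_{M0}(1−X) = 1.003 kmol/m³.
Along a PFR/batch, dC_N/dC_M = −r_N/(r_N+r_P) = −k₁/(k₁+k₂·C_M).
Integrating from C_{M0} to C_M: C_N = (1.33/0.0687)·ln[(1.33+0.0687·1.45)/(1.33+0.0687·1.00)] = 19.36·ln(1.430/1.399) = 0.4200 kmol/m³.
C_P = (C_{M0}−C_M)−C_N = 0.02660 kmol/m³; S̃_{N/P} = 0.4200/0.02660 = 15.8.

15.8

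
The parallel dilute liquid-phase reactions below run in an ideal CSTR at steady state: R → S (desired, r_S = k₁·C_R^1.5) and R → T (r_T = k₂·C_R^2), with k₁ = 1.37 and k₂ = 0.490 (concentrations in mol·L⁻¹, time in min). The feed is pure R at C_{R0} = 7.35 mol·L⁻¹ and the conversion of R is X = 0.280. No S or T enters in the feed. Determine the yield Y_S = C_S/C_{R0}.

Exit C_R = C_{R0}(1−X) = 7.35×0.720 = 5.292 mol·L⁻¹.
A CSTR operates uniformly at the exit composition, giving r_S = 16.68 and r_T = 13.72 (each k·C_R^n at C_R = 5.292).
Fraction of consumed R going to S: r_S/(r_S+r_T) = 0.5486.
C_S = 0.5486·C_{R0}·X = 0.5486×7.35×0.280 = 1.13 mol·L⁻¹; Y_S = C_S/C_{R0} = 0.154.

0.154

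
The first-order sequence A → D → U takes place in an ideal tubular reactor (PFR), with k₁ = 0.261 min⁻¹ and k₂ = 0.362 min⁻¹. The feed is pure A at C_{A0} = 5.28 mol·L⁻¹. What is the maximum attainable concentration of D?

1.63 mol·L⁻¹

At the optimum, C_{D,max}/C_{A0} = (k₁/k₂)^[k₂/(k₂−k₁)].
= (0.261/0.362)^(0.362/(0.362−0.261)) = (0.7210)^(3.584) = 0.3096.
C_{D,max} = 0.3096×5.28 = 1.63 mol·L⁻¹.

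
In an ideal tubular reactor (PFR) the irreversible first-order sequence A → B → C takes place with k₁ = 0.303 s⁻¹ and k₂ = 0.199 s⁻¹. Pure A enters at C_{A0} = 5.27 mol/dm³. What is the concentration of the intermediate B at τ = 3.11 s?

2.29 mol/dm³

The intermediate concentration in a first-order A→B→C sequence is C_B = k₁C_{A0}(e^(−k₁τ) − e^(−k₂τ))/(k₂−k₁).
e^(−k₁τ) = e^(−0.303×3.11) = e^(−0.9423) = 0.3897; e^(−k₂τ) = e^(−0.6189) = 0.5385.
C_B = 0.303×5.27/(0.199−0.303) × (0.3897−0.5385) = (-15.35)×(-0.1488) = 2.285 mol/dm³.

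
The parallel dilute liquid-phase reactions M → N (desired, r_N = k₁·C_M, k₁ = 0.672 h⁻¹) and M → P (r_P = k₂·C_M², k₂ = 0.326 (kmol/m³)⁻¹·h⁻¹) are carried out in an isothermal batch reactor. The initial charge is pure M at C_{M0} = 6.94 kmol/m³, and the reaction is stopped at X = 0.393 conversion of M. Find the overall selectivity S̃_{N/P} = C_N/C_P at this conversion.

C_M = C_{M0}(1−X) = 4.213 kmol/m³.
Along a PFR/batch, dC_N/dC_M = −r_N/(r_N+r_P) = −k₁/(k₁+k₂·C_M).
Integrating from C_{M0} to C_M: C_N = (0.672/0.326)·ln[(0.672+0.326·6.94)/(0.672+0.326·4.21)] = 2.061·ln(2.934/2.045) = 0.7441 kmol/m³.
C_P = (C_{M0}−C_M)−C_N = 1.983 kmol/m³; S̃_{N/P} = 0.7441/1.983 = 0.375.

0.375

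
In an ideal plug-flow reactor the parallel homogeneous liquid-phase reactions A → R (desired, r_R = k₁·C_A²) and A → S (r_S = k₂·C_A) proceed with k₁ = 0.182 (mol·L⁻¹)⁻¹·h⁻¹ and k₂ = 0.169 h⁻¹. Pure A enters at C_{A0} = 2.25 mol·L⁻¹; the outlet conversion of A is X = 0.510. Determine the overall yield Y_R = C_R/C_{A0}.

C_A = C_{A0}(1−X) = 1.103 mol·L⁻¹.
Along a PFR/batch, dC_S/dC_A = −r_S/(r_R+r_S) = −k₂/(k₂+k₁·C_A).
Integrating from C_{A0} to C_A: C_S = (0.169/0.182)·ln[(0.169+0.182·2.25)/(0.169+0.182·1.10)] = 0.9286·ln(0.5785/0.3697) = 0.4159 mol·L⁻¹.
Then C_R = (C_{A0}−C_A) − C_S = 1.147 − 0.4159 = 0.7316 mol·L⁻¹.
Y_R = C_R/C_{A0} = 0.7316/2.25 = 0.325.

0.325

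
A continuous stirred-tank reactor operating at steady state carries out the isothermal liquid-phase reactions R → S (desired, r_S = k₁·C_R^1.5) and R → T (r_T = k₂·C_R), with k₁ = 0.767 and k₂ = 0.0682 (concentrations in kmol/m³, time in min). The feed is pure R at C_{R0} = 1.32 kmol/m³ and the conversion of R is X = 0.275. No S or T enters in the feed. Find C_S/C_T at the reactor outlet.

11.0

Exit C_R = C_{R0}(1−X) = 1.32×0.725 = 0.9570 kmol/m³.
Rates in a CSTR are evaluated at the outlet concentration: r_S = 0.767×0.9570^1.5 = 0.7181, r_T = 0.0682×0.9570 = 0.06527.
Overall selectivity = C_S/C_T = r_Sτ/(r_Tτ) = r_S/r_T = 11.0.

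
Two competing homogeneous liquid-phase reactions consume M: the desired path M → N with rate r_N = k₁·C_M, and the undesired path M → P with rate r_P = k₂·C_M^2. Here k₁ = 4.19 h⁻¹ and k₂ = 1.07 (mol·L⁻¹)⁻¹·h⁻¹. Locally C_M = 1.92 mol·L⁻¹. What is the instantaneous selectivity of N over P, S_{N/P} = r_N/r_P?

2.04

S_{N/P} = r_N/r_P = (k₁·C_M)/(k₂·C_M^2) = (k₁/k₂)·C_M⁻¹.
= (4.19×1.920) / (1.07×1.920^2) = 8.045/3.944 = 2.04.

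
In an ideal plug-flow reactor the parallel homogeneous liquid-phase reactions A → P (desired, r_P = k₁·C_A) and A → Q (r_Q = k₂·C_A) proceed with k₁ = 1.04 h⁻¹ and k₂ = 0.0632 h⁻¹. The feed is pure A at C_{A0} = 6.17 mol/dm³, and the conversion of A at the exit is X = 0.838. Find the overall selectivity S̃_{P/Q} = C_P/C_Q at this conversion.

C_A = C_{A0}(1−X) = 0.9995 mol/dm³.
Both paths are first order in A, so the instantaneous fraction to P is constant: dC_P/d(−C_A) = k₁/(k₁+k₂) = 0.9427.
C_P = 0.9427·(C_{A0}−C_A) = 0.9427×5.170 = 4.87 mol/dm³.
C_Q = (C_{A0}−C_A)−C_P = 0.2962 mol/dm³; S̃_{P/Q} = 4.874/0.2962 = 16.5.

16.5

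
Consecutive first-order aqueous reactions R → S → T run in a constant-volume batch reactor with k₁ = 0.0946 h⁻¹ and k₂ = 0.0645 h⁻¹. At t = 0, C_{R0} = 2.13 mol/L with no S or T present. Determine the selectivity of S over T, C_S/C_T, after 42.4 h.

0.176

Solving the coupled first-order balances gives C_S(t) = [k₁/(k₂−k₁)]·C_{R0}·(e^(−k₁t) − e^(−k₂t)).
e^(−k₁t) = e^(−0.0946×42.4) = e^(−4.011) = 0.01811; e^(−k₂t) = e^(−2.735) = 0.06491.
C_S = 0.0946×2.13/(0.0645−0.0946) × (0.01811−0.06491) = (-6.694)×(-0.04679) = 0.3132 mol/L.
C_R = C_{R0}e^(−k₁t) = 0.03858 mol/L, so C_T = C_{R0}−C_R−C_S = 1.778 mol/L; C_S/C_T = 0.176.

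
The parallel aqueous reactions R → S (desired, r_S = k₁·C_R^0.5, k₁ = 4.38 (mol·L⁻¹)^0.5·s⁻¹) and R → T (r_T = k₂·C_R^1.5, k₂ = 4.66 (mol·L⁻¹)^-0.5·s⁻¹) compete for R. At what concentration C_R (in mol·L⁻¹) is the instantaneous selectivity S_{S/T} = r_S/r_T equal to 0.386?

2.44 mol·L⁻¹

S_{S/T} = (k₁/k₂)·C_R⁻¹ ⇒ C_R = (S·k₂/k₁)^(-1).
= (0.386×4.66/4.38)^(-1) = (0.4107)^(-1) = 2.44 mol·L⁻¹.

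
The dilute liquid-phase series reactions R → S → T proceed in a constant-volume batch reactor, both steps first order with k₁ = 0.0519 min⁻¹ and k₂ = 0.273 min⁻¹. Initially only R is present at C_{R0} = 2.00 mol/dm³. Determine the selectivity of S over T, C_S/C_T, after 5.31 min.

1.05

For first-order series with pure R initially, C_S(t) = k₁C_{R0}/(k₂−k₁)·(e^(−k₁t) − e^(−k₂t)).
e^(−k₁t) = e^(−0.0519×5.31) = e^(−0.2756) = 0.7591; e^(−k₂t) = e^(−1.450) = 0.2347.
C_S = 0.0519×2.00/(0.273−0.0519) × (0.7591−0.2347) = 0.4695×0.5245 = 0.2462 mol/dm³.
C_R = C_{R0}e^(−k₁t) = 1.518 mol/dm³, so C_T = C_{R0}−C_R−C_S = 0.2355 mol/dm³; C_S/C_T = 1.05.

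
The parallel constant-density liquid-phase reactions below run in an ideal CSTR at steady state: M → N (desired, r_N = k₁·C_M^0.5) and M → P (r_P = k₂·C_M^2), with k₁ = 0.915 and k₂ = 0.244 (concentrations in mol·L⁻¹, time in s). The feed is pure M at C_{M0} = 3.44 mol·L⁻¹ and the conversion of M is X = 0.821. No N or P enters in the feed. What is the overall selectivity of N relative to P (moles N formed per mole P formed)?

7.76

Exit C_M = C_{M0}(1−X) = 3.44×0.179 = 0.6158 mol·L⁻¹.
In a CSTR the entire volume is at exit conditions, so r_N = 0.915×0.6158^0.5 = 0.7180 and r_P = 0.244×0.6158^2 = 0.09252.
Overall selectivity = C_N/C_P = r_Nτ/(r_Pτ) = r_N/r_P = 7.76.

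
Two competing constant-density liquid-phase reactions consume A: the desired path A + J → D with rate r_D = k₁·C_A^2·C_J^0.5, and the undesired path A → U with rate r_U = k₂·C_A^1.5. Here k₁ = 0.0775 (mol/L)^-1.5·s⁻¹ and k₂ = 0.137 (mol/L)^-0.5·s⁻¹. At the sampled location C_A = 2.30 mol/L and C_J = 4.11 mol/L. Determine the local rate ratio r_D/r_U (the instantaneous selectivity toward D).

1.74

S_{D/U} = r_D/r_U = (k₁·C_A^2·C_J^0.5)/(k₂·C_A^1.5) = (k₁/k₂)·C_A^0.5·C_J^0.5.
= (0.0775×2.300^2×4.110^0.5) / (0.137×2.300^1.5) = 0.8311/0.4779 = 1.74.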